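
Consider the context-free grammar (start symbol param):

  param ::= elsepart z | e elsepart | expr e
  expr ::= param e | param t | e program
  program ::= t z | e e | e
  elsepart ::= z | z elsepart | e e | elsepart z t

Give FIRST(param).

{ e, z }

From param ::= elsepart z: add FIRST(elsepart) = { e, z }.
param ::= e elsepart contributes {e}.
From param ::= expr e: add FIRST(expr) = { e, z }.
Union: FIRST(param) = { e, z }.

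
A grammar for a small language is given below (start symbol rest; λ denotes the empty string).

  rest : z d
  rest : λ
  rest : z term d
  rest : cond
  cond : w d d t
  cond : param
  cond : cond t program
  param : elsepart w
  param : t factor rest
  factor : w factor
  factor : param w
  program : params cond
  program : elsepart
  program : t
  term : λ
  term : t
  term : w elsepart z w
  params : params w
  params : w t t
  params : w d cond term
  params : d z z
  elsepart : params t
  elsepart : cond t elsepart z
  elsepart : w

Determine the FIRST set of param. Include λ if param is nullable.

From param : elsepart w: add FIRST(elsepart) = { d, t, w }.
param : t factor rest contributes {t}.
Union: FIRST(param) = { d, t, w }.

{ d, t, w }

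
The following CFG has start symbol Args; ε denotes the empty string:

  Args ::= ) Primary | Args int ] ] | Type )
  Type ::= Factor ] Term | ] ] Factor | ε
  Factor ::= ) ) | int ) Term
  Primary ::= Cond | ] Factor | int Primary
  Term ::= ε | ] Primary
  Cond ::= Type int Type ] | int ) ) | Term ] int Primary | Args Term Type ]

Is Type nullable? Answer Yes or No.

Type has an ε-production, so Type ⇒ ε.

Yes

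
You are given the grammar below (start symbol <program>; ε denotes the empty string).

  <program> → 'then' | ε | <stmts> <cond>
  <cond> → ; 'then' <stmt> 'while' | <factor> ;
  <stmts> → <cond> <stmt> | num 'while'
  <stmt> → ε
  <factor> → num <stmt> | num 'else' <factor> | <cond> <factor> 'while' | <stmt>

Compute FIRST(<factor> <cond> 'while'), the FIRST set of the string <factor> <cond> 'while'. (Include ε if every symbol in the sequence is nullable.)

Add FIRST(<factor>)\{ε} = { ;, num }; <factor> is nullable, continue.
Add FIRST(<cond>) = { ;, num }; <cond> is not nullable, stop.

{ ;, num }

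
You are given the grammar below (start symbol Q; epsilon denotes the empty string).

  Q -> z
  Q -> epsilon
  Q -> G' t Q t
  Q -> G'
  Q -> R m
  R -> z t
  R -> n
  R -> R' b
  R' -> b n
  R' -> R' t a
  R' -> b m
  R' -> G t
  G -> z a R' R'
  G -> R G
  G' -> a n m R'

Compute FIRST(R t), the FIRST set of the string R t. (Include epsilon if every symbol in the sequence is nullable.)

{ b, n, z }

Add FIRST(R) = { b, n, z }; R is not nullable, stop.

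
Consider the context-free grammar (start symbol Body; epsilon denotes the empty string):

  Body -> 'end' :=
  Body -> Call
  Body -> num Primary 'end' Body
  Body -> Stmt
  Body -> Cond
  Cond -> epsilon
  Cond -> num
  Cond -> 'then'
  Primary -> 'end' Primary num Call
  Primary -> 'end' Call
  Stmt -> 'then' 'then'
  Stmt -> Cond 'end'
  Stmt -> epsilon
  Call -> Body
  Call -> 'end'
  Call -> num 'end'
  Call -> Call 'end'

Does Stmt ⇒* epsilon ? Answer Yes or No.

Stmt has an epsilon-production, so Stmt ⇒ epsilon.

Yes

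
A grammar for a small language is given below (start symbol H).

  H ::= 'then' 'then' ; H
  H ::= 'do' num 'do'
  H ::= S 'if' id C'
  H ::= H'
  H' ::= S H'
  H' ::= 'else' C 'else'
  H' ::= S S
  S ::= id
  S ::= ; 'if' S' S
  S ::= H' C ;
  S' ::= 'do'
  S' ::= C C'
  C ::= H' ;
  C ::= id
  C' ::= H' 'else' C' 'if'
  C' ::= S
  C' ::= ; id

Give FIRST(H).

{ 'do', 'else', 'then', ;, id }

H ::= 'then' 'then' ; H contributes {'then'}.
H ::= 'do' num 'do' contributes {'do'}.
From H ::= S 'if' id C': add FIRST(S) = { 'else', ;, id }.
From H ::= H': add FIRST(H') = { 'else', ;, id }.
Union: FIRST(H) = { 'do', 'else', 'then', ;, id }.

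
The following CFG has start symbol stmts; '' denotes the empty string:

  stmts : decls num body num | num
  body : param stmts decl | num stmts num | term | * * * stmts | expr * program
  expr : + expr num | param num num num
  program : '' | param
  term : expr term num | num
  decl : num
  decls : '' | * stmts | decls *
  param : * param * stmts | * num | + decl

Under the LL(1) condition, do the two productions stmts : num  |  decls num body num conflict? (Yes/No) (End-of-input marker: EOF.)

FIRST(num) = { num } and FIRST(decls num body num) = { *, num }.
Both contain num, so the two alternatives are not disjoint — LL(1) conflict.

Yes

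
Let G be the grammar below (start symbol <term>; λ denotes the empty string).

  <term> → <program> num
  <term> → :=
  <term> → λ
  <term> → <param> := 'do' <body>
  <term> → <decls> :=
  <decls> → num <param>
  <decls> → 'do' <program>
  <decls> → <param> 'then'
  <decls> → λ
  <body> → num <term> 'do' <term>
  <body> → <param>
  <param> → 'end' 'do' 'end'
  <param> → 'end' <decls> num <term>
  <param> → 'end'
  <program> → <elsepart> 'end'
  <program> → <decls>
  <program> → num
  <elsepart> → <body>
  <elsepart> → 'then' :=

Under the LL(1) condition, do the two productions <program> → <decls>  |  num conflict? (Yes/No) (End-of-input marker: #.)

Yes

FIRST(<decls>) = { 'do', 'end', num, λ } and FIRST(num) = { num }.
Both contain num, so the two alternatives are not disjoint — LL(1) conflict.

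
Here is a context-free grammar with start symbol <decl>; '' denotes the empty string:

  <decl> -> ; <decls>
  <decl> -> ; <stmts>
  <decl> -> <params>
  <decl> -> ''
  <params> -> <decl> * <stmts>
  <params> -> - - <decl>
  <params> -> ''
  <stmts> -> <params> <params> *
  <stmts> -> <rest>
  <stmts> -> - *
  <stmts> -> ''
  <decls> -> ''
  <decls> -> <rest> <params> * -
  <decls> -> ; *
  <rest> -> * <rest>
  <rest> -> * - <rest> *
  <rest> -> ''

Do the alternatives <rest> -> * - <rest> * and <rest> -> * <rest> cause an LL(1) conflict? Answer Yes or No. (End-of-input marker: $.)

Yes

FIRST(* - <rest> *) = { * } and FIRST(* <rest>) = { * }.
Both contain *, so the two alternatives are not disjoint — LL(1) conflict.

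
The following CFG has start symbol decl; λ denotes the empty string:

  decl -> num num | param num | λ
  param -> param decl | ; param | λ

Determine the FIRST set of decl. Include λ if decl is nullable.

{ ;, num, λ }

decl -> num num contributes {num}.
From decl -> param num: param nullable, take FIRST(param) ∪ {num} = { ;, num }.
decl -> λ contributes λ.
Union: FIRST(decl) = { ;, num, λ }.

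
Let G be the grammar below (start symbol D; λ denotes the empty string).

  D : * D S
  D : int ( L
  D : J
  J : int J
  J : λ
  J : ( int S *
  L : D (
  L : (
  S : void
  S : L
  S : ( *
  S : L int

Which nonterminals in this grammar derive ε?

{ D, J }

Directly nullable (have an λ-production): J.
D : J with every symbol nullable, so D is nullable.
No other nonterminal has a production whose RHS symbols are all nullable.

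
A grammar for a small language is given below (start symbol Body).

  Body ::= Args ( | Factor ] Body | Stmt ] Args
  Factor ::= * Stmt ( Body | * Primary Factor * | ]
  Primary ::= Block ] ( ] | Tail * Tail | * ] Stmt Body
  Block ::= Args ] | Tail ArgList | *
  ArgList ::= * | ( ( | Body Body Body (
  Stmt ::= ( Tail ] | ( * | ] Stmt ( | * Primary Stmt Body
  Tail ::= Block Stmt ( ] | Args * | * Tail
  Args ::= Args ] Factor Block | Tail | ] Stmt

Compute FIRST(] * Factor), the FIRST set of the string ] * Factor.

{ ] }

] is a terminal; add {]} and stop.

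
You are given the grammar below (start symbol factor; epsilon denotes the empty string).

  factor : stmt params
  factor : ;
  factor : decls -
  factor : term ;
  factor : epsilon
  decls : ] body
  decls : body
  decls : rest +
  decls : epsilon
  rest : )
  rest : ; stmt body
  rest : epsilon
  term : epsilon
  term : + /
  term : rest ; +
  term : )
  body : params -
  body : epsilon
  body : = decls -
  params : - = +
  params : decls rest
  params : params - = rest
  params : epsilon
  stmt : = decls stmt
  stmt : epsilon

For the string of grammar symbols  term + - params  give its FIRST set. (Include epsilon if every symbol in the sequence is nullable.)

Add FIRST(term)\{epsilon} = { ), +, ; }; term is nullable, continue.
+ is a terminal; add {+} and stop.

{ ), +, ; }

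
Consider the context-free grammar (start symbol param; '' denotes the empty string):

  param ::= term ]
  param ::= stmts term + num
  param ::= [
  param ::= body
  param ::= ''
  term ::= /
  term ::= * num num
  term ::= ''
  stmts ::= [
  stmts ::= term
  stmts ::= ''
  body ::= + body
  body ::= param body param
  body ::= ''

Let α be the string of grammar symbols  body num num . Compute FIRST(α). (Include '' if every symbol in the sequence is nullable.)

Add FIRST(body)\{''} = { *, +, /, [, ] }; body is nullable, continue.
num is a terminal; add {num} and stop.

{ *, +, /, [, ], num }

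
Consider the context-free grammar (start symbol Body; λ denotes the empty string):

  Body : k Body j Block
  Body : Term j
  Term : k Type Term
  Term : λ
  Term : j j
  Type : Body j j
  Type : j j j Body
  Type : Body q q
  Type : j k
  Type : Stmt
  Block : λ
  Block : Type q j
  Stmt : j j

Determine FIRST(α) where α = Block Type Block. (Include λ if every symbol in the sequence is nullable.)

Add FIRST(Block)\{λ} = { j, k }; Block is nullable, continue.
Add FIRST(Type) = { j, k }; Type is not nullable, stop.

{ j, k }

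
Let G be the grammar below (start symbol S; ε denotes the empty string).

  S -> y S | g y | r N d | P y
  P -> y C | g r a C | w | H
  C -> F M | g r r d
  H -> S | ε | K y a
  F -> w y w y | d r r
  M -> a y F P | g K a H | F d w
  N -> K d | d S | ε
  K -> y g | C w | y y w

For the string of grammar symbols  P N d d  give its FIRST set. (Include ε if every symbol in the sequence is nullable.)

Add FIRST(P)\{ε} = { d, g, r, w, y }; P is nullable, continue.
Add FIRST(N)\{ε} = { d, g, w, y }; N is nullable, continue.
d is a terminal; add {d} and stop.

{ d, g, r, w, y }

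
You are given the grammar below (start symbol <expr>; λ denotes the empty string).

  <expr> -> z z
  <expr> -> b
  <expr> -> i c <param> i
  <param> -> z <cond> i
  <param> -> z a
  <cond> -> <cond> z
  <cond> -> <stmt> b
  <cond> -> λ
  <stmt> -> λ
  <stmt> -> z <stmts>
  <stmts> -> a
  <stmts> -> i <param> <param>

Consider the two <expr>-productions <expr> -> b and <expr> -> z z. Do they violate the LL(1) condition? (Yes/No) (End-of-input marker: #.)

FIRST(b) = { b } and FIRST(z z) = { z }.
The FIRST sets are disjoint and neither alternative is nullable — no conflict.

No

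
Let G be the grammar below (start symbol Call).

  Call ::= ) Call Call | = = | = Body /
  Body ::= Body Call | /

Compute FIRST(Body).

From Body ::= Body Call: add FIRST(Body) = { / }.
Body ::= / contributes {/}.
Union: FIRST(Body) = { / }.

{ / }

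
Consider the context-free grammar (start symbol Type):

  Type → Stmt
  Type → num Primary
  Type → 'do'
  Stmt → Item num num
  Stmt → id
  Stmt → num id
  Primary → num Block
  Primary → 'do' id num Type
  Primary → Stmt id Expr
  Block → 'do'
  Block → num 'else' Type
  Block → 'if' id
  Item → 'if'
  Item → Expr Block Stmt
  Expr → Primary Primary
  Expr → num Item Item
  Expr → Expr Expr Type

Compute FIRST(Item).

{ 'do', 'if', id, num }

Item → 'if' contributes {'if'}.
From Item → Expr Block Stmt: add FIRST(Expr) = { 'do', 'if', id, num }.
Union: FIRST(Item) = { 'do', 'if', id, num }.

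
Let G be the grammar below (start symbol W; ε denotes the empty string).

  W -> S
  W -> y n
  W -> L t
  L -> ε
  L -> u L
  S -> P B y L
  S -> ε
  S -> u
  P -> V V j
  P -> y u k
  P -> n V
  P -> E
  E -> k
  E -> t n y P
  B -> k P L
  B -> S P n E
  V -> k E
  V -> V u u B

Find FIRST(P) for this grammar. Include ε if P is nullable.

From P -> V V j: add FIRST(V) = { k }.
P -> y u k contributes {y}.
P -> n V contributes {n}.
From P -> E: add FIRST(E) = { k, t }.
Union: FIRST(P) = { k, n, t, y }.

{ k, n, t, y }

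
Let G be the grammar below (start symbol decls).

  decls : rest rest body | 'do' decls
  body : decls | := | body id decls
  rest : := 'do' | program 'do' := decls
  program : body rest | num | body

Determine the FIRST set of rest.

{ 'do', :=, num }

rest : := 'do' contributes {:=}.
From rest : program 'do' := decls: add FIRST(program) = { 'do', :=, num }.
Union: FIRST(rest) = { 'do', :=, num }.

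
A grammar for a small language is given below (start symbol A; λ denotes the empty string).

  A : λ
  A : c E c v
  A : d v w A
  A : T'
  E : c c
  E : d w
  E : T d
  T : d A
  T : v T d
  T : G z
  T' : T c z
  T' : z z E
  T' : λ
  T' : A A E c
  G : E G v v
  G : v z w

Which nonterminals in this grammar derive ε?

{ A, T' }

Directly nullable (have an λ-production): A, T'.
No other nonterminal has a production whose RHS symbols are all nullable.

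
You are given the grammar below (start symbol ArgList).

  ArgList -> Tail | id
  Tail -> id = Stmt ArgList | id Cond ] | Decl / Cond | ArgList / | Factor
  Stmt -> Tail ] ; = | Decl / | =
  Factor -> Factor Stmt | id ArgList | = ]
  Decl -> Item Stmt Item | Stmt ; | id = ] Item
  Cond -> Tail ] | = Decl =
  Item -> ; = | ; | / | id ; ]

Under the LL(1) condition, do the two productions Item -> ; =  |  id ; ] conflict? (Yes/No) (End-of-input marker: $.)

FIRST(; =) = { ; } and FIRST(id ; ]) = { id }.
The FIRST sets are disjoint and neither alternative is nullable — no conflict.

No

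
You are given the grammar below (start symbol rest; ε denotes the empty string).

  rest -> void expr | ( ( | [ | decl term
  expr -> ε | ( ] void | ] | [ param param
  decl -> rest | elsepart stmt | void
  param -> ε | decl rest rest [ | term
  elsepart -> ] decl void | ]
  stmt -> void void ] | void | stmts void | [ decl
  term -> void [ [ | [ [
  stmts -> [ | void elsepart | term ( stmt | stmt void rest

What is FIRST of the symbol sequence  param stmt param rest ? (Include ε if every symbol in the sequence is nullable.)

Add FIRST(param)\{ε} = { (, [, ], void }; param is nullable, continue.
Add FIRST(stmt) = { [, void }; stmt is not nullable, stop.

{ (, [, ], void }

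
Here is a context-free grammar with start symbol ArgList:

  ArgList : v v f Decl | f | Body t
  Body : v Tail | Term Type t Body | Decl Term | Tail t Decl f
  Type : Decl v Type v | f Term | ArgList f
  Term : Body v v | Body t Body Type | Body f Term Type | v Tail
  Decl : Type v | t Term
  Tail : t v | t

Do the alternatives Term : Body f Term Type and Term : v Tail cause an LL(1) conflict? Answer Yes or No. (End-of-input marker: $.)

Yes

FIRST(Body f Term Type) = { f, t, v } and FIRST(v Tail) = { v }.
Both contain v, so the two alternatives are not disjoint — LL(1) conflict.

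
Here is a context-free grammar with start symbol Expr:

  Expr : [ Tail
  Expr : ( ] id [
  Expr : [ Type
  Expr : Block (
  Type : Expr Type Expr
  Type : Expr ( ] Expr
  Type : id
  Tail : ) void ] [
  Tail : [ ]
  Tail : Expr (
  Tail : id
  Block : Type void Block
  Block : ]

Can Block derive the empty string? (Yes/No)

No nonterminal in this grammar is nullable.
No production of Block has an RHS whose symbols are all nullable, so Block is not nullable.

No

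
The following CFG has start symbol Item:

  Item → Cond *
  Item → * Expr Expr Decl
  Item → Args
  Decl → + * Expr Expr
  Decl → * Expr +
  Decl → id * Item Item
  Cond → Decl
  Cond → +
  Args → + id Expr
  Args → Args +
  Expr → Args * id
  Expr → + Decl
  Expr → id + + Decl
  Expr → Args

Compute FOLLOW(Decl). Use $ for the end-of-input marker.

{ $, *, +, id }

In Item → * Expr Expr Decl: Decl is at the end, add FOLLOW(Item) = { $, *, +, id }.
In Cond → Decl: Decl is at the end, add FOLLOW(Cond) = { * }.
In Expr → + Decl: Decl is at the end, add FOLLOW(Expr) = { $, *, +, id }.
In Expr → id + + Decl: Decl is at the end, add FOLLOW(Expr) = { $, *, +, id }.
Union: FOLLOW(Decl) = { $, *, +, id }.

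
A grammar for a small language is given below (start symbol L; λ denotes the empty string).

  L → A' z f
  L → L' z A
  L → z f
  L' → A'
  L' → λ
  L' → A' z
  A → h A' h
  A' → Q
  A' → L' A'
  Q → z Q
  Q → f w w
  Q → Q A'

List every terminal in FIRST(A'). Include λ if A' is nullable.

From A' → Q: add FIRST(Q) = { f, z }.
From A' → L' A': L' nullable, take FIRST(L') ∪ FIRST(A') = { f, z }.
Union: FIRST(A') = { f, z }.

{ f, z }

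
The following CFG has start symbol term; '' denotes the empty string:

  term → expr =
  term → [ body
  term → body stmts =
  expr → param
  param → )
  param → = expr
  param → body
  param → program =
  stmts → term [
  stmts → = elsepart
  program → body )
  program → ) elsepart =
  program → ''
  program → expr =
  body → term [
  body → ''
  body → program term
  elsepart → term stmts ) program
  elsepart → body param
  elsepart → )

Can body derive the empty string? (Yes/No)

body has an ''-production, so body ⇒ ''.

Yes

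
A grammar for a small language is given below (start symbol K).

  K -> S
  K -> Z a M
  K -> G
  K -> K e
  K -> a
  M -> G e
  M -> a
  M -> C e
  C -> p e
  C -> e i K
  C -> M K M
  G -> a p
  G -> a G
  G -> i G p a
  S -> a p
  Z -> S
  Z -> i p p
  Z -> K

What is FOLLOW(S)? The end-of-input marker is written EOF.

In K -> S: S is at the end, add FOLLOW(K) = { EOF, a, e, i, p }.
In Z -> S: S is at the end, add FOLLOW(Z) = { a }.
Union: FOLLOW(S) = { EOF, a, e, i, p }.

{ EOF, a, e, i, p }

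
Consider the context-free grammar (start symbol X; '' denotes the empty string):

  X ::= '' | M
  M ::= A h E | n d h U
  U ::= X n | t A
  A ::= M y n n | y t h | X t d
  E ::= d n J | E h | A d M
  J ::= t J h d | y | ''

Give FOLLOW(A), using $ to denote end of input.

In M ::= A h E: add FIRST(h E) = { h }.
In U ::= t A: A is at the end, add FOLLOW(U) = { $, h, n, t, y }.
In E ::= A d M: add FIRST(d M) = { d }.
Union: FOLLOW(A) = { $, d, h, n, t, y }.

{ $, d, h, n, t, y }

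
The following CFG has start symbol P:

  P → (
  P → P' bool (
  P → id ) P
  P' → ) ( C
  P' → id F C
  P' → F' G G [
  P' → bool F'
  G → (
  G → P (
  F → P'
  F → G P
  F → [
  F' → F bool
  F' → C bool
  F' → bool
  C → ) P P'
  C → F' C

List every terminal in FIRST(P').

{ (, ), [, bool, id }

P' → ) ( C contributes {)}.
P' → id F C contributes {id}.
From P' → F' G G [: add FIRST(F') = { (, ), [, bool, id }.
P' → bool F' contributes {bool}.
Union: FIRST(P') = { (, ), [, bool, id }.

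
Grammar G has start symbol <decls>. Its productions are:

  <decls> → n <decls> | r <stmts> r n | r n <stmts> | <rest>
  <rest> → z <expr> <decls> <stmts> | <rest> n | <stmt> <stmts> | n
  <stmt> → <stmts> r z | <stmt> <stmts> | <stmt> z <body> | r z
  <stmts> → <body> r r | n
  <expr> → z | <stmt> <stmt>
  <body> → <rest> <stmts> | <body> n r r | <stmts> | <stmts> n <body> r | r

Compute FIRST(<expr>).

<expr> → z contributes {z}.
From <expr> → <stmt> <stmt>: add FIRST(<stmt>) = { n, r, z }.
Union: FIRST(<expr>) = { n, r, z }.

{ n, r, z }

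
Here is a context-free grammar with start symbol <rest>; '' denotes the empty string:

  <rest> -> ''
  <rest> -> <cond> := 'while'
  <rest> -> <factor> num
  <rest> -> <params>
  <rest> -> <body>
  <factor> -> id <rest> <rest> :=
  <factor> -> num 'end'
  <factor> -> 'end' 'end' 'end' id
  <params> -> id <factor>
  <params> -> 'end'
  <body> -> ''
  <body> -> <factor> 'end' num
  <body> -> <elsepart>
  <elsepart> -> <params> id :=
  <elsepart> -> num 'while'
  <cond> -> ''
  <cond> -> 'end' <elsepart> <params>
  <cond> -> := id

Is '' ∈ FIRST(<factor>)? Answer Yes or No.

Nullable nonterminals: <body>, <cond>, <rest>.
No production of <factor> has an RHS whose symbols are all nullable, so <factor> is not nullable.

No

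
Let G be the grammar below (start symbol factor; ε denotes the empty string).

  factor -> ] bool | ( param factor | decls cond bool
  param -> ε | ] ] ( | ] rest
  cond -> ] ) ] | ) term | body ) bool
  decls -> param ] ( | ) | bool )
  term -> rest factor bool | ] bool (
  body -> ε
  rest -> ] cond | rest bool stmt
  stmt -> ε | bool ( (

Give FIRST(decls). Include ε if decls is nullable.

{ ), ], bool }

From decls -> param ] (: param nullable, take FIRST(param) ∪ {]} = { ] }.
decls -> ) contributes {)}.
decls -> bool ) contributes {bool}.
Union: FIRST(decls) = { ), ], bool }.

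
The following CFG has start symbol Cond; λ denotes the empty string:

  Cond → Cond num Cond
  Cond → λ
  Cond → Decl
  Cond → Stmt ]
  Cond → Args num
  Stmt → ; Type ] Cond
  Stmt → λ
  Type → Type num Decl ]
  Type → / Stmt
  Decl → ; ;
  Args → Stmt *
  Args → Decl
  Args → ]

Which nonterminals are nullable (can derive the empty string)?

Directly nullable (have an λ-production): Cond, Stmt.
No other nonterminal has a production whose RHS symbols are all nullable.

{ Cond, Stmt }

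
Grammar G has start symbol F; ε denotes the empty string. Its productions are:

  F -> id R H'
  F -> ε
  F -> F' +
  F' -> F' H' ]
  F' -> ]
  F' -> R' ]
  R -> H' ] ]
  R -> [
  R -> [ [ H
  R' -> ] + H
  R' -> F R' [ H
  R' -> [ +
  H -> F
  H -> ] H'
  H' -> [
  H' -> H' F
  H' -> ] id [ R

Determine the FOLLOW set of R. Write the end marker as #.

In F -> id R H': add FIRST(H') = { [, ] }.
In H' -> ] id [ R: R is at the end, add FOLLOW(H') = { #, [, ], id }.
Union: FOLLOW(R) = { #, [, ], id }.

{ #, [, ], id }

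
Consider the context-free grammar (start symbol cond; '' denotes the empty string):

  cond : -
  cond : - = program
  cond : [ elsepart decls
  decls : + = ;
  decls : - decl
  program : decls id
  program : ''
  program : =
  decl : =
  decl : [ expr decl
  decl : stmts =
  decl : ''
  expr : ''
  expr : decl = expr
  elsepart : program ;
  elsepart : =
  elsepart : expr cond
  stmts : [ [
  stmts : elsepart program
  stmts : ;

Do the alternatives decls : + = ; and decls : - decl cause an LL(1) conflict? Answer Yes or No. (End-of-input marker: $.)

No

FIRST(+ = ;) = { + } and FIRST(- decl) = { - }.
The FIRST sets are disjoint and neither alternative is nullable — no conflict.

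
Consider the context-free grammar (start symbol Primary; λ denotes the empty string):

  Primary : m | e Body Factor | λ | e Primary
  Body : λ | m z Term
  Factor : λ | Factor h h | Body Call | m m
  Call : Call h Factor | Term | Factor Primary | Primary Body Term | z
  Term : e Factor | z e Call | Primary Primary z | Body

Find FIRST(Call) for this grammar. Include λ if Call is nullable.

{ e, h, m, z, λ }

From Call : Call h Factor: Call nullable, take FIRST(Call) ∪ {h} = { e, h, m, z }.
From Call : Term: add FIRST(Term) = { e, m, z, λ } (including λ since Term is nullable).
From Call : Factor Primary: Factor, Primary nullable, take FIRST(Factor) ∪ FIRST(Primary) = { e, h, m, z }; also λ since the whole RHS is nullable.
From Call : Primary Body Term: Primary, Body, Term nullable, take FIRST(Primary) ∪ FIRST(Body) ∪ FIRST(Term) = { e, m, z }; also λ since the whole RHS is nullable.
Call : z contributes {z}.
Union: FIRST(Call) = { e, h, m, z, λ }.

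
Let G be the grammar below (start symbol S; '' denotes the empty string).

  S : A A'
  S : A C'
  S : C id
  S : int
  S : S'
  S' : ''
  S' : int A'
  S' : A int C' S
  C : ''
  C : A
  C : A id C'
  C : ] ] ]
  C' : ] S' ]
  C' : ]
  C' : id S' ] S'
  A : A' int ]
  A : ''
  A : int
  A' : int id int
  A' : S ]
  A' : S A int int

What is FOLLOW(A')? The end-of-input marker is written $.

{ $, ], id, int }

In S : A A': A' is at the end, add FOLLOW(S) = { $, ], id, int }.
In S' : int A': A' is at the end, add FOLLOW(S') = { $, ], id, int }.
In A : A' int ]: add FIRST(int ]) = { int }.
Union: FOLLOW(A') = { $, ], id, int }.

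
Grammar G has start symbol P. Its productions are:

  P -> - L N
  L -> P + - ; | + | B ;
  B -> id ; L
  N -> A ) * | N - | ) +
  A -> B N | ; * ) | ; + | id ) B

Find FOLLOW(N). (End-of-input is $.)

{ $, ), +, - }

In P -> - L N: N is at the end, add FOLLOW(P) = { $, + }.
In N -> N -: add FIRST(-) = { - }.
In A -> B N: N is at the end, add FOLLOW(A) = { ) }.
Union: FOLLOW(N) = { $, ), +, - }.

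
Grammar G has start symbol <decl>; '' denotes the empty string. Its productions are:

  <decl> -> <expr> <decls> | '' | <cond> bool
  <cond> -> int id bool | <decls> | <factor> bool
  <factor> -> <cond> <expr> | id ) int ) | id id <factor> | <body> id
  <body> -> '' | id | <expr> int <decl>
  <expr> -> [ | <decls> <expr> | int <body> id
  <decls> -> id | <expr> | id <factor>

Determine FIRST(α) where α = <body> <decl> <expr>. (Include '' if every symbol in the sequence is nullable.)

{ [, id, int }

Add FIRST(<body>)\{''} = { [, id, int }; <body> is nullable, continue.
Add FIRST(<decl>)\{''} = { [, id, int }; <decl> is nullable, continue.
Add FIRST(<expr>) = { [, id, int }; <expr> is not nullable, stop.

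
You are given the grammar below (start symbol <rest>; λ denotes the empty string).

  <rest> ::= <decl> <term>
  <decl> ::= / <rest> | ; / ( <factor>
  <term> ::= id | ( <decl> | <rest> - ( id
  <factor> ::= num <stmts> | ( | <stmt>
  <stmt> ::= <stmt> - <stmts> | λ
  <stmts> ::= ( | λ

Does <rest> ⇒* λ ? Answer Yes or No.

Nullable nonterminals: <factor>, <stmt>, <stmts>.
No production of <rest> has an RHS whose symbols are all nullable, so <rest> is not nullable.

No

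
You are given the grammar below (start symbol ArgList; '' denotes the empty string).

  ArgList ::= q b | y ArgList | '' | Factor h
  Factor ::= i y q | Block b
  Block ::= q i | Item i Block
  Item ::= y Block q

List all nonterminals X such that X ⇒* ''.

Directly nullable (have an ''-production): ArgList.
No other nonterminal has a production whose RHS symbols are all nullable.

{ ArgList }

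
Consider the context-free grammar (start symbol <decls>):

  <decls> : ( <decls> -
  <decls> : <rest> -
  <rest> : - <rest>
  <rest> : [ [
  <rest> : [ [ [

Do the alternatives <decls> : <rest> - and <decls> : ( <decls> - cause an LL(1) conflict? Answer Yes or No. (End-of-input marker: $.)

FIRST(<rest> -) = { -, [ } and FIRST(( <decls> -) = { ( }.
The FIRST sets are disjoint and neither alternative is nullable — no conflict.

No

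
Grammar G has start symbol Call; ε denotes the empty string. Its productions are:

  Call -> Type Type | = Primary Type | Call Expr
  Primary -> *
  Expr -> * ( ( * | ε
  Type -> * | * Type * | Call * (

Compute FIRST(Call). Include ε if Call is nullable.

{ *, = }

From Call -> Type Type: add FIRST(Type) = { *, = }.
Call -> = Primary Type contributes {=}.
From Call -> Call Expr: add FIRST(Call) = { *, = }.
Union: FIRST(Call) = { *, = }.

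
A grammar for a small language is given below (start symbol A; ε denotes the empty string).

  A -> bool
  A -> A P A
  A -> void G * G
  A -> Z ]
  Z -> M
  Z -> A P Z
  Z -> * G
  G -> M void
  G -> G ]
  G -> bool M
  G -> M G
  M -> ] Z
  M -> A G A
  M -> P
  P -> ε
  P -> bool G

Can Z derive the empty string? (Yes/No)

Yes

Z -> M and each of M is nullable, so Z ⇒* ε.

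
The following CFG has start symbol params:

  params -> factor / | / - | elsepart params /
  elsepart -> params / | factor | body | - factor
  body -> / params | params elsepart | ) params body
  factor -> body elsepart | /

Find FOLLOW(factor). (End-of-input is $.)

In params -> factor /: add FIRST(/) = { / }.
In elsepart -> factor: factor is at the end, add FOLLOW(elsepart) = { ), -, / }.
In elsepart -> - factor: factor is at the end, add FOLLOW(elsepart) = { ), -, / }.
Union: FOLLOW(factor) = { ), -, / }.

{ ), -, / }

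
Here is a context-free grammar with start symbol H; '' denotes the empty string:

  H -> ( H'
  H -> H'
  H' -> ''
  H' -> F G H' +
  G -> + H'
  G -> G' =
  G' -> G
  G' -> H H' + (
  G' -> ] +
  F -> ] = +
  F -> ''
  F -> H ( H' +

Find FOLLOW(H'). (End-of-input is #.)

In H -> ( H': H' is at the end, add FOLLOW(H) = { #, (, +, ] }.
In H -> H': H' is at the end, add FOLLOW(H) = { #, (, +, ] }.
In H' -> F G H' +: add FIRST(+) = { + }.
In G -> + H': H' is at the end, add FOLLOW(G) = { (, +, =, ] }.
In G' -> H H' + (: add FIRST(+ () = { + }.
In F -> H ( H' +: add FIRST(+) = { + }.
Union: FOLLOW(H') = { #, (, +, =, ] }.

{ #, (, +, =, ] }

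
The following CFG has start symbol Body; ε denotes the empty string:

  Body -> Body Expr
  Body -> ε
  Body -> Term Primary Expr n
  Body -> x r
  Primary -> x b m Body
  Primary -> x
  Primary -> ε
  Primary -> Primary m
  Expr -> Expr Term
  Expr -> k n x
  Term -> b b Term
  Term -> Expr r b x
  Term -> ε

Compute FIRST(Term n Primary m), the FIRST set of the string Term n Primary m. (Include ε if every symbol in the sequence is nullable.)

{ b, k, n }

Add FIRST(Term)\{ε} = { b, k }; Term is nullable, continue.
n is a terminal; add {n} and stop.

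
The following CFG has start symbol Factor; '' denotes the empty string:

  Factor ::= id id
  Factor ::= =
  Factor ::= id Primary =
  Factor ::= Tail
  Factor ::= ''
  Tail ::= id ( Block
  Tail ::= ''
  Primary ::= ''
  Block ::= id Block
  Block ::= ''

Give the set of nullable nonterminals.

{ Block, Factor, Primary, Tail }

Directly nullable (have an ''-production): Factor, Tail, Primary, Block.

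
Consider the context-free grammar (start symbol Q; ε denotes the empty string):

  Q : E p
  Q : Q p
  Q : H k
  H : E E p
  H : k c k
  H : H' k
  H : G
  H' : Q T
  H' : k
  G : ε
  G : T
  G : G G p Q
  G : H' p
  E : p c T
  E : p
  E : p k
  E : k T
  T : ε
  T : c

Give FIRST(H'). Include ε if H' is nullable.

{ c, k, p }

From H' : Q T: add FIRST(Q) = { c, k, p }.
H' : k contributes {k}.
Union: FIRST(H') = { c, k, p }.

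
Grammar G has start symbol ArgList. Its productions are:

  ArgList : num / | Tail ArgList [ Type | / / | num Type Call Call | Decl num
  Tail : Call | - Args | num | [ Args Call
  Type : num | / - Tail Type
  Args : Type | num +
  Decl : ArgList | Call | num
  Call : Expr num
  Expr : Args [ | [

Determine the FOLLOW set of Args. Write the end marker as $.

{ -, /, [, num }

In Tail : - Args: Args is at the end, add FOLLOW(Tail) = { -, /, [, num }.
In Tail : [ Args Call: add FIRST(Call) = { /, [, num }.
In Expr : Args [: add FIRST([) = { [ }.
Union: FOLLOW(Args) = { -, /, [, num }.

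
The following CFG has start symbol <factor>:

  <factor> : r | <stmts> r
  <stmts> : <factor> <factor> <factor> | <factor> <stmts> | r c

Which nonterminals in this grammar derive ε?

{ } (none)

No nonterminal has an empty production or an RHS whose symbols are all nullable.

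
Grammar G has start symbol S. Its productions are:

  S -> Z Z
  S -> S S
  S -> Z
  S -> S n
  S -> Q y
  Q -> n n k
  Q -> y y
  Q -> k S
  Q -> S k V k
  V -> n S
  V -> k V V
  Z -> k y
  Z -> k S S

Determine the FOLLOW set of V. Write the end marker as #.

{ k, n }

In Q -> S k V k: add FIRST(k) = { k }.
In V -> k V V: add FIRST(V) = { k, n }.
In V -> k V V: V is at the end, add FOLLOW(V) = { k, n }.
Union: FOLLOW(V) = { k, n }.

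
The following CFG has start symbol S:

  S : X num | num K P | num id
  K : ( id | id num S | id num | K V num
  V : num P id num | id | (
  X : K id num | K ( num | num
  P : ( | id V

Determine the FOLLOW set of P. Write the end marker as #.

{ #, (, id, num }

In S : num K P: P is at the end, add FOLLOW(S) = { #, (, id, num }.
In V : num P id num: add FIRST(id num) = { id }.
Union: FOLLOW(P) = { #, (, id, num }.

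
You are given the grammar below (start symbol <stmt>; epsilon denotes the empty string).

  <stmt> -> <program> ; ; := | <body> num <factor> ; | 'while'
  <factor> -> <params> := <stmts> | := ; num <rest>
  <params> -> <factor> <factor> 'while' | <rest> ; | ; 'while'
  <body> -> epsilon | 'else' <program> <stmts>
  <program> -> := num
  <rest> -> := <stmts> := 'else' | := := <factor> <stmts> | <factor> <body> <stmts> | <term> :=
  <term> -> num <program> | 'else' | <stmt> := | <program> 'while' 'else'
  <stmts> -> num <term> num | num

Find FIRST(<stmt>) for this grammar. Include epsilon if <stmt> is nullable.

From <stmt> -> <program> ; ; :=: add FIRST(<program>) = { := }.
From <stmt> -> <body> num <factor> ;: <body> nullable, take FIRST(<body>) ∪ {num} = { 'else', num }.
<stmt> -> 'while' contributes {'while'}.
Union: FIRST(<stmt>) = { 'else', 'while', :=, num }.

{ 'else', 'while', :=, num }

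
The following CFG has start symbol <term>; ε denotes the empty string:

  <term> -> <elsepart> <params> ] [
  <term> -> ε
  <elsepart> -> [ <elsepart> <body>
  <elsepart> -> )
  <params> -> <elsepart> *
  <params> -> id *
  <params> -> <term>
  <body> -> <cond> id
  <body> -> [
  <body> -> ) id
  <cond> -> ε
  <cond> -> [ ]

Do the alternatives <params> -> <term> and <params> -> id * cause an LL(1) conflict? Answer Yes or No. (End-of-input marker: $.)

No

FIRST(<term>) = { ), [, ε } and FIRST(id *) = { id }.
The first is nullable but FOLLOW(<params>) = { ] } is disjoint from FIRST of the second.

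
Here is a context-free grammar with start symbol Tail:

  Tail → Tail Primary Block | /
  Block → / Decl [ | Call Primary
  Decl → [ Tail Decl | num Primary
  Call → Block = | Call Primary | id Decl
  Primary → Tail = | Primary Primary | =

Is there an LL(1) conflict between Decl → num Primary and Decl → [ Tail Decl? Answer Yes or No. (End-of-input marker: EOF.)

No

FIRST(num Primary) = { num } and FIRST([ Tail Decl) = { [ }.
The FIRST sets are disjoint and neither alternative is nullable — no conflict.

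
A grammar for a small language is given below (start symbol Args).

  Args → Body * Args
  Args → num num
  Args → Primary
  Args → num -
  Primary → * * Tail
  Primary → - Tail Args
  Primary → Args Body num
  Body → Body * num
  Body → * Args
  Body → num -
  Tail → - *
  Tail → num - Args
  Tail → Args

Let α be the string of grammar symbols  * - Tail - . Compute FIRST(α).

{ * }

* is a terminal; add {*} and stop.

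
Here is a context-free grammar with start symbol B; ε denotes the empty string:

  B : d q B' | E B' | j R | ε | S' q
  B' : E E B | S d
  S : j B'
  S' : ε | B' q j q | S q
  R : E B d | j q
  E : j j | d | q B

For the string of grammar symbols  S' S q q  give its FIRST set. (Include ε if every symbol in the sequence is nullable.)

{ d, j, q }

Add FIRST(S')\{ε} = { d, j, q }; S' is nullable, continue.
Add FIRST(S) = { j }; S is not nullable, stop.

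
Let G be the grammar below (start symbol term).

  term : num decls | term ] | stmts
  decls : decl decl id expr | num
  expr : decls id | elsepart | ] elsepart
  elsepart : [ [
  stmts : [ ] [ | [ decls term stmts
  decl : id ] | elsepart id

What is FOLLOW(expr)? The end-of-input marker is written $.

{ $, [, ], id, num }

In decls : decl decl id expr: expr is at the end, add FOLLOW(decls) = { $, [, ], id, num }.
Union: FOLLOW(expr) = { $, [, ], id, num }.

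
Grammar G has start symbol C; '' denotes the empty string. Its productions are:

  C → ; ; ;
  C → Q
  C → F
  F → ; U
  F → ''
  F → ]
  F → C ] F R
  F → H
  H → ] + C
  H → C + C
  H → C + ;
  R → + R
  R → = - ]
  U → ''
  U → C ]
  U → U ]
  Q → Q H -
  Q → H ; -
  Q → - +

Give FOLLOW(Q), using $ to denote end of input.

{ $, +, -, ;, =, ] }

In C → Q: Q is at the end, add FOLLOW(C) = { $, +, -, ;, =, ] }.
In Q → Q H -: add FIRST(H -) = { +, -, ;, ] }.
Union: FOLLOW(Q) = { $, +, -, ;, =, ] }.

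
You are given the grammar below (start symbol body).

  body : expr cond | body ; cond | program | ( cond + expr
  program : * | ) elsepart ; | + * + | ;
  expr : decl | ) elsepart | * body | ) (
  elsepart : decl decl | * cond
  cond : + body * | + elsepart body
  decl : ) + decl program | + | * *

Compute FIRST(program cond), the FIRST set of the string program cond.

Add FIRST(program) = { ), *, +, ; }; program is not nullable, stop.

{ ), *, +, ; }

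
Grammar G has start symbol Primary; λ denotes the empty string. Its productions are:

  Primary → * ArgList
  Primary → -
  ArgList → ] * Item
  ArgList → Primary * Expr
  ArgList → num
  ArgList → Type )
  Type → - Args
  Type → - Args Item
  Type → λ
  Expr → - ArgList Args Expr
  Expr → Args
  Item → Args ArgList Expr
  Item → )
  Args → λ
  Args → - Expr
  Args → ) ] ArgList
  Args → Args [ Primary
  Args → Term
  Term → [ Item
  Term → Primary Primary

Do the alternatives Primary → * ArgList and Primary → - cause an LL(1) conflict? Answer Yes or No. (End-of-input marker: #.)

No

FIRST(* ArgList) = { * } and FIRST(-) = { - }.
The FIRST sets are disjoint and neither alternative is nullable — no conflict.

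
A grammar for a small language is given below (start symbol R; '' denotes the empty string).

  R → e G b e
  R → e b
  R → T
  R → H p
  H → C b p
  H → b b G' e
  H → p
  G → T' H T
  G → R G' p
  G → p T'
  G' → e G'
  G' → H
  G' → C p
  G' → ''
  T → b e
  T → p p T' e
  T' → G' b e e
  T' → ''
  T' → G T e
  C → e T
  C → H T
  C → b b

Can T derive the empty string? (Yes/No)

No

Nullable nonterminals: G', T'.
No production of T has an RHS whose symbols are all nullable, so T is not nullable.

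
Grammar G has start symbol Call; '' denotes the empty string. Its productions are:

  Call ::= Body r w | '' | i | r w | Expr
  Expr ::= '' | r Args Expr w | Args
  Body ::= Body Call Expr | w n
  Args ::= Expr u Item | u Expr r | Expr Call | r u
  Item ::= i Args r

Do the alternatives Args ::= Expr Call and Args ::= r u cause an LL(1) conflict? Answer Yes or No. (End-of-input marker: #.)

FIRST(Expr Call) = { i, r, u, w, '' } and FIRST(r u) = { r }.
Both contain r, so the two alternatives are not disjoint — LL(1) conflict.

Yes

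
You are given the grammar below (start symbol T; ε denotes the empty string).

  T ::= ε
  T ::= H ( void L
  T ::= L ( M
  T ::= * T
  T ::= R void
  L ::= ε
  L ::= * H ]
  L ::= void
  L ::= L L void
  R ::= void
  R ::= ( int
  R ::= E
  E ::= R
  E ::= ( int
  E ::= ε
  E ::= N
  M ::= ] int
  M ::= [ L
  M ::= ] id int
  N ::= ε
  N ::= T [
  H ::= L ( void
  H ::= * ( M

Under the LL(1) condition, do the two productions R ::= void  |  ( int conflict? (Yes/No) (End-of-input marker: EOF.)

No

FIRST(void) = { void } and FIRST(( int) = { ( }.
The FIRST sets are disjoint and neither alternative is nullable — no conflict.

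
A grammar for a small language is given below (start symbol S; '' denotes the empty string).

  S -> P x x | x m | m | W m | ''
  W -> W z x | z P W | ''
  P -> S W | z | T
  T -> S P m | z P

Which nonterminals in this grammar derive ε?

{ P, S, W }

Directly nullable (have an ''-production): S, W.
P -> S W with every symbol nullable, so P is nullable.
No other nonterminal has a production whose RHS symbols are all nullable.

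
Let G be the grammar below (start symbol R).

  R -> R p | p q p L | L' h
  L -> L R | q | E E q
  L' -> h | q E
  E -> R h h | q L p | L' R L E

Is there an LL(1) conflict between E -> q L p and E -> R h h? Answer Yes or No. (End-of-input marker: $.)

Yes

FIRST(q L p) = { q } and FIRST(R h h) = { h, p, q }.
Both contain q, so the two alternatives are not disjoint — LL(1) conflict.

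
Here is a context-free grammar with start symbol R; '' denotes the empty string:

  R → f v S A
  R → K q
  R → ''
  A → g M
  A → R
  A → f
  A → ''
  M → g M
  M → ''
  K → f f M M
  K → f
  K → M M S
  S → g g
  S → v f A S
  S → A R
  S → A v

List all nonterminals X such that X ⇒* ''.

{ A, K, M, R, S }

Directly nullable (have an ''-production): R, A, M.
S → A R with every symbol nullable, so S is nullable.
K → M M S with every symbol nullable, so K is nullable.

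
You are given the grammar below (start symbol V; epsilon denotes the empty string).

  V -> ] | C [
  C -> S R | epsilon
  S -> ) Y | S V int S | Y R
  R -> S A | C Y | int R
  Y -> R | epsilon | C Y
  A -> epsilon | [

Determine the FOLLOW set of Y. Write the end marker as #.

In S -> ) Y: Y is at the end, add FOLLOW(S) = { ), [, ], int }.
In S -> Y R: add FIRST(R)\{epsilon} = { ), [, ], int }.
  Since R is nullable, also add FOLLOW(S) = { ), [, ], int }.
In R -> C Y: Y is at the end, add FOLLOW(R) = { ), [, ], int }.
In Y -> C Y: Y is at the end, add FOLLOW(Y) = { ), [, ], int }.
Union: FOLLOW(Y) = { ), [, ], int }.

{ ), [, ], int }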